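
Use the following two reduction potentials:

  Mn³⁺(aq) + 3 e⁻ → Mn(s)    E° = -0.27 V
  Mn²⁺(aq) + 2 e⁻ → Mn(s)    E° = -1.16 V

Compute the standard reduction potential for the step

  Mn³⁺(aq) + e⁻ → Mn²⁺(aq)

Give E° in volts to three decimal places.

+1.510 V

Sequential free energies add, so n₃E°₃ = n₁E°₁ + n₂E°₂.
With n₃ = 3, and the known step contributing 2×(-1.16) V, the unknown satisfies 1·E° = 3×(-0.27) − 2×(-1.16) = +1.510.
E° = +1.510 / 1 = +1.510 V.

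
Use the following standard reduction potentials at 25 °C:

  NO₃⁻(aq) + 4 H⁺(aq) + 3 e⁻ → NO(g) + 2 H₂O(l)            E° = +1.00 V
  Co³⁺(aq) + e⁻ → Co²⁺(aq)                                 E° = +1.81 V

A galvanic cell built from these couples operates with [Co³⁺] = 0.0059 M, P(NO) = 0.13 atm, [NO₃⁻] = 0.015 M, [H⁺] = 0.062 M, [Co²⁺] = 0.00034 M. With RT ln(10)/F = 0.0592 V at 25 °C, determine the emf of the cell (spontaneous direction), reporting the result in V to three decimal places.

+0.997 V

Co³⁺/Co²⁺ is the cathode (higher E°), NO₃⁻/NO the anode: E°cell = +1.81 − (+1.00) = +0.81 V, n = 3.
Overall: 3 Co³⁺(aq) + NO(g) + 2 H₂O(l) → 3 Co²⁺(aq) + NO₃⁻(aq) + 4 H⁺(aq)
Q = [Co²⁺]^3·[NO₃⁻]·[H⁺]^4 / ([Co³⁺]^3·P(NO)); log Q = -9.486.
E = E° − (0.0592/n) log Q = +0.81 − (0.0592/3)(-9.486) = +0.997 V.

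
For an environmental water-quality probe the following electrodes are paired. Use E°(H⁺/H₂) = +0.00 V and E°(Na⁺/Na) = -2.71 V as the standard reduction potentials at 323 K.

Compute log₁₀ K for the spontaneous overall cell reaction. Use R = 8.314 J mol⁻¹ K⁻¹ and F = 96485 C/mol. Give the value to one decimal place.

84.6

Cathode: H⁺/H₂; anode: Na⁺/Na. E°cell = (+0.00) − (-2.71) = +2.71 V, with n = 2.
ΔG° = −nFE° = −RT ln K, so ln K = nFE°/(RT) = (2)(96485)(+2.71) / ((8.314)(323)) = 194.736.
log₁₀ K = 194.736 / ln 10 = 84.6.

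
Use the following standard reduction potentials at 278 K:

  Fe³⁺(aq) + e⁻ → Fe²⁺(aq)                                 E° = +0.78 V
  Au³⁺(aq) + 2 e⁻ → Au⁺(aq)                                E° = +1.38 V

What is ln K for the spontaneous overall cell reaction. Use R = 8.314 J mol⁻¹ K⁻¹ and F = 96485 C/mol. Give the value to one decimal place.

Cathode: Au³⁺/Au⁺; anode: Fe³⁺/Fe²⁺. E°cell = (+1.38) − (+0.78) = +0.60 V, with n = 2.
ΔG° = −nFE° = −RT ln K, so ln K = nFE°/(RT) = (2)(96485)(+0.60) / ((8.314)(278)) = 50.094.

50.1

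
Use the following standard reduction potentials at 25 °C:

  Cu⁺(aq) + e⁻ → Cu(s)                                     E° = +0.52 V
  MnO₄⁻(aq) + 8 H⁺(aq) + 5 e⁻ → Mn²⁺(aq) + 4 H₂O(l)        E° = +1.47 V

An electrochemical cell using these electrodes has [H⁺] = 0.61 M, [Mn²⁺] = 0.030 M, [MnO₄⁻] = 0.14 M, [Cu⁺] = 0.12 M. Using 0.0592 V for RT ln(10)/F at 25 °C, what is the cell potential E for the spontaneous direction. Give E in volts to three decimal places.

MnO₄⁻/Mn²⁺ is the cathode (higher E°), Cu⁺/Cu the anode: E°cell = +1.47 − (+0.52) = +0.95 V, n = 5.
Overall: MnO₄⁻(aq) + 8 H⁺(aq) + 5 Cu(s) → Mn²⁺(aq) + 4 H₂O(l) + 5 Cu⁺(aq)
Q = [Mn²⁺]·[Cu⁺]^5 / ([MnO₄⁻]·[H⁺]^8); log Q = -3.556.
E = E° − (0.0592/n) log Q = +0.95 − (0.0592/5)(-3.556) = +0.992 V.

+0.992 V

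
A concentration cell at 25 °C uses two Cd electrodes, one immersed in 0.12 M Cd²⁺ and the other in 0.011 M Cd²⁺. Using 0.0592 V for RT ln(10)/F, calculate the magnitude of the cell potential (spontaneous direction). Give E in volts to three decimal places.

For a concentration cell E°cell = 0. The 0.12 M side is the cathode (reduction is favoured where [Cd²⁺] is higher).
With n = 2, E = −(0.0592/2) log([Cd²⁺]ₐₙ/[Cd²⁺]꜀ₐₜ) = −(0.0592/2) log(0.011/0.12) = −(0.0592/2)(-1.038) = +0.031 V.

+0.031 V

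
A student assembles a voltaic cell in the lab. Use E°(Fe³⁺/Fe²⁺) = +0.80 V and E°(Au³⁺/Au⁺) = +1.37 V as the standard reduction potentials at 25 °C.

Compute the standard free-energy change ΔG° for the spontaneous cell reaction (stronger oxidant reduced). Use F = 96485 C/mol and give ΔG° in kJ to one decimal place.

Au³⁺/Au⁺ (E° = +1.37 V) is the cathode; Fe³⁺/Fe²⁺ (E° = +0.80 V) is the anode, so E°cell = +0.57 V.
Balancing electrons gives n = 2 (lcm of 2 and 1).
ΔG° = −nFE° = −(2)(96485)(+0.57) = -109,993 J = -110.0 kJ.

-110.0 kJ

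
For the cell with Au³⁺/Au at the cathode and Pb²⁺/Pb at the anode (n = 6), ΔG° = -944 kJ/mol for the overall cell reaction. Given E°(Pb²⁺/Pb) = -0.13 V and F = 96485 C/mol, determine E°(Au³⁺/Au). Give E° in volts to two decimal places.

+1.50 V

E°cell = −ΔG°/(nF) = −(-944×10³)/((6)(96485)) = +1.631 V.
Since Au³⁺/Au is the cathode and Pb²⁺/Pb the anode, E°cell = E°(Au³⁺/Au) − E°(Pb²⁺/Pb).
So E°(Au³⁺/Au) = E°cell + E°(Pb²⁺/Pb) = +1.631 + (-0.13) = +1.50 V.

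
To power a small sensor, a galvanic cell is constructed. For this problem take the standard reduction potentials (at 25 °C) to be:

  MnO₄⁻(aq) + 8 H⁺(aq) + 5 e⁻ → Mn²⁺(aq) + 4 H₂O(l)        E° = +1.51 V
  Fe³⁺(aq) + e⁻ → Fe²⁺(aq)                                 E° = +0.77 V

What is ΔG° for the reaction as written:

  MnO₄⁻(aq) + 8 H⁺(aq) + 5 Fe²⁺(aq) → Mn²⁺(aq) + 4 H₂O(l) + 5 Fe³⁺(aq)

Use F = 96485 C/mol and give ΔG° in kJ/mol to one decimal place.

As written, MnO₄⁻/Mn²⁺ is reduced (cathode) and Fe³⁺/Fe²⁺ is oxidised (anode), so E°cell = (+1.51) − (+0.77) = +0.74 V.
Balancing electrons gives n = 5.
ΔG° = −nFE° = −(5)(96485)(+0.74) = -356,994 J = -357.0 kJ/mol.

-357.0 kJ/mol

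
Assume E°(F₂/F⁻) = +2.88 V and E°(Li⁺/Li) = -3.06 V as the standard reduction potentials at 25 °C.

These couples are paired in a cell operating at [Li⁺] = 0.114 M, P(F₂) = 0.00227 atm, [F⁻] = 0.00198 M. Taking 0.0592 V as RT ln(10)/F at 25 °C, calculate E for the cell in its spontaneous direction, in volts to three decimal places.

+6.078 V

F₂/F⁻ is the cathode (higher E°), Li⁺/Li the anode: E°cell = +2.88 − (-3.06) = +5.94 V, n = 2.
Overall: F₂(g) + 2 Li(s) → 2 F⁻(aq) + 2 Li⁺(aq)
Q = [F⁻]^2·[Li⁺]^2 / (P(F₂)); log Q = -4.649.
E = E° − (0.0592/n) log Q = +5.94 − (0.0592/2)(-4.649) = +6.078 V.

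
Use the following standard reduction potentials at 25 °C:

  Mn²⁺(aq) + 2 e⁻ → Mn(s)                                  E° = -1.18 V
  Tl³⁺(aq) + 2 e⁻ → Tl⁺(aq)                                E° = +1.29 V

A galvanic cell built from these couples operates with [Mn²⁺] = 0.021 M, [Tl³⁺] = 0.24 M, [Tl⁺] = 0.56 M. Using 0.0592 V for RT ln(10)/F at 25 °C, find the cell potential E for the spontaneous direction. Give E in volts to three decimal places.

+2.509 V

Tl³⁺/Tl⁺ is the cathode (higher E°), Mn²⁺/Mn the anode: E°cell = +1.29 − (-1.18) = +2.47 V, n = 2.
Overall: Tl³⁺(aq) + Mn(s) → Tl⁺(aq) + Mn²⁺(aq)
Q = [Tl⁺]·[Mn²⁺] / ([Tl³⁺]); log Q = -1.310.
E = E° − (0.0592/n) log Q = +2.47 − (0.0592/2)(-1.310) = +2.509 V.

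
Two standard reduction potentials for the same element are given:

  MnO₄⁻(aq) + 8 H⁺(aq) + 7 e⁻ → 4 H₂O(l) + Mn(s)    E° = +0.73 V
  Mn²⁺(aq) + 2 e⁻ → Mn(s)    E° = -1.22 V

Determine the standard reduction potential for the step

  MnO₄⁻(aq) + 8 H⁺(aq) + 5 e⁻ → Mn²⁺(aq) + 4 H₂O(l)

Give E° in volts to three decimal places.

+1.510 V

Sequential free energies add, so n₃E°₃ = n₁E°₁ + n₂E°₂.
With n₃ = 7, and the known step contributing 2×(-1.22) V, the unknown satisfies 5·E° = 7×(+0.73) − 2×(-1.22) = +7.550.
E° = +7.550 / 5 = +1.510 V.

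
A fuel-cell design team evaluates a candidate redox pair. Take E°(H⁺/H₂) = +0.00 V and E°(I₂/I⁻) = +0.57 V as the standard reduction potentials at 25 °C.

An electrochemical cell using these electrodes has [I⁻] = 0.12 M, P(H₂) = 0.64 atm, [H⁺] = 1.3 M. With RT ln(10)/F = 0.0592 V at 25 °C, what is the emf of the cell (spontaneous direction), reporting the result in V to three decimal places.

+0.612 V

I₂/I⁻ is the cathode (higher E°), H⁺/H₂ the anode: E°cell = +0.57 − (+0.00) = +0.57 V, n = 2.
Overall: I₂(s) + H₂(g) → 2 I⁻(aq) + 2 H⁺(aq)
Q = [I⁻]^2·[H⁺]^2 / (P(H₂)); log Q = -1.420.
E = E° − (0.0592/n) log Q = +0.57 − (0.0592/2)(-1.420) = +0.612 V.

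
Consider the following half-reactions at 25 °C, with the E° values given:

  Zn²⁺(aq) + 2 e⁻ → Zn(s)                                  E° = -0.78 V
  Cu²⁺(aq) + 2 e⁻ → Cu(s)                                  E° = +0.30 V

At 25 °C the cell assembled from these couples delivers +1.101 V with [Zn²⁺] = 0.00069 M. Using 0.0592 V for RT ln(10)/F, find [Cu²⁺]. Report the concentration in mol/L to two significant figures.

0.0035 M

Cu²⁺/Cu is the cathode, Zn²⁺/Zn the anode: E°cell = +1.08 V, n = 2.
Overall reaction: Cu²⁺(aq) + Zn(s) → Cu(s) + Zn²⁺(aq); Q = [Zn²⁺]^1/[Cu²⁺]^1.
From E = E° − (0.0592/n) log Q: log Q = (E° − E)·n/0.0592 = (+1.08 − (+1.101))·2/0.0592 = -0.7095.
So 1·log[Cu²⁺] = 1·log(0.00069) − log Q = -3.1612 − (-0.7095) = -2.4517; [Cu²⁺] = 10^(-2.4517) ≈ 0.0035 M.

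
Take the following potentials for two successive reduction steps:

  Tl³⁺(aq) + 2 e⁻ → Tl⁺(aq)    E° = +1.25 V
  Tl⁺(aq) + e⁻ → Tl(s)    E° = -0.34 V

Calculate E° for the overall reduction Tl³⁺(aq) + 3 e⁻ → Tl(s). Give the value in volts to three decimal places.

Standard free energies of sequential steps add: ΔG°₃ = ΔG°₁ + ΔG°₂, so n₃E°₃ = n₁E°₁ + n₂E°₂.
E°₃ = (2×+1.25 + 1×-0.34) / 3 = (+2.160) / 3 = +0.720 V.

+0.720 V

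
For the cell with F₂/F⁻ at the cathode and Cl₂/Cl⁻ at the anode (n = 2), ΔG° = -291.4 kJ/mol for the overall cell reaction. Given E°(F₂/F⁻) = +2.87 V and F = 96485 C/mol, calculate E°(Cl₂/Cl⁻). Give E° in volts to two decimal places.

E°cell = −ΔG°/(nF) = −(-291.4×10³)/((2)(96485)) = +1.510 V.
Since F₂/F⁻ is the cathode and Cl₂/Cl⁻ the anode, E°cell = E°(F₂/F⁻) − E°(Cl₂/Cl⁻).
So E°(Cl₂/Cl⁻) = E°(F₂/F⁻) − E°cell = (+2.87) − (+1.510) = +1.36 V.

+1.36 V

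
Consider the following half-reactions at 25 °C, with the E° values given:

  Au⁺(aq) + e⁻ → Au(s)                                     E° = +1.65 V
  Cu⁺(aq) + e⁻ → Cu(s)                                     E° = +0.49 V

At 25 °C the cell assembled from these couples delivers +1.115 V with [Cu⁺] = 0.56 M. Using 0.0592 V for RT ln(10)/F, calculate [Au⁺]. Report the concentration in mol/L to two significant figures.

0.097 M

Au⁺/Au is the cathode, Cu⁺/Cu the anode: E°cell = +1.16 V, n = 1.
Overall reaction: Au⁺(aq) + Cu(s) → Au(s) + Cu⁺(aq); Q = [Cu⁺]^1/[Au⁺]^1.
From E = E° − (0.0592/n) log Q: log Q = (E° − E)·n/0.0592 = (+1.16 − (+1.115))·1/0.0592 = 0.7601.
So 1·log[Au⁺] = 1·log(0.56) − log Q = -0.2518 − (0.7601) = -1.0119; [Au⁺] = 10^(-1.0119) ≈ 0.097 M.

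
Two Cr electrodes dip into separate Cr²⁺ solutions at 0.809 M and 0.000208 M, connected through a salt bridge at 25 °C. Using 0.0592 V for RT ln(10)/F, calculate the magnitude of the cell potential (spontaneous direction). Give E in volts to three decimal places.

For a concentration cell E°cell = 0. The 0.809 M side is the cathode (reduction is favoured where [Cr²⁺] is higher).
With n = 2, E = −(0.0592/2) log([Cr²⁺]ₐₙ/[Cr²⁺]꜀ₐₜ) = −(0.0592/2) log(0.000208/0.809) = −(0.0592/2)(-3.590) = +0.106 V.

+0.106 V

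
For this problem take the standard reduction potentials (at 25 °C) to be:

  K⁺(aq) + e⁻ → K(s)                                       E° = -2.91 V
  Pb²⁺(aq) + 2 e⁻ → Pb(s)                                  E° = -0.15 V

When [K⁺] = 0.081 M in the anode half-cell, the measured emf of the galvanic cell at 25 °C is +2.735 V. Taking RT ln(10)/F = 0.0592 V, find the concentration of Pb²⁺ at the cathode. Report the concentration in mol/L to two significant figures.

0.00094 M

Pb²⁺/Pb is the cathode, K⁺/K the anode: E°cell = +2.76 V, n = 2.
Overall reaction: Pb²⁺(aq) + 2 K(s) → Pb(s) + 2 K⁺(aq); Q = [K⁺]^2/[Pb²⁺]^1.
From E = E° − (0.0592/n) log Q: log Q = (E° − E)·n/0.0592 = (+2.76 − (+2.735))·2/0.0592 = 0.8446.
So 1·log[Pb²⁺] = 2·log(0.081) − log Q = -2.1830 − (0.8446) = -3.0276; [Pb²⁺] = 10^(-3.0276) ≈ 0.00094 M.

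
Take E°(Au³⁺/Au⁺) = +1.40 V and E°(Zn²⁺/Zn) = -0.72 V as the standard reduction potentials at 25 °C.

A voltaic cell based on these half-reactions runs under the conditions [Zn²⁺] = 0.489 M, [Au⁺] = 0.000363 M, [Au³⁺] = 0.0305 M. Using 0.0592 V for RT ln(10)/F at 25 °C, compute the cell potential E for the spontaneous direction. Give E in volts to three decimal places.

Au³⁺/Au⁺ is the cathode (higher E°), Zn²⁺/Zn the anode: E°cell = +1.40 − (-0.72) = +2.12 V, n = 2.
Overall: Au³⁺(aq) + Zn(s) → Au⁺(aq) + Zn²⁺(aq)
Q = [Au⁺]·[Zn²⁺] / ([Au³⁺]); log Q = -2.235.
E = E° − (0.0592/n) log Q = +2.12 − (0.0592/2)(-2.235) = +2.186 V.

+2.186 V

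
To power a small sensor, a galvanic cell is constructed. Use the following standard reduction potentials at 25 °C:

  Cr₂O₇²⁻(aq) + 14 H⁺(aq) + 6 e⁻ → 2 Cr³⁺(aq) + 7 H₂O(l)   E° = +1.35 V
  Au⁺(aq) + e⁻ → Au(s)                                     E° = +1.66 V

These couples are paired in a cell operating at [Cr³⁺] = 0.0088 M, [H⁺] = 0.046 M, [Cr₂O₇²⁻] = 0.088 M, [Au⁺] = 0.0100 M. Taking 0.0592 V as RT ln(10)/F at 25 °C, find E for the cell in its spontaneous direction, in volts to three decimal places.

+0.346 V

Au⁺/Au is the cathode (higher E°), Cr₂O₇²⁻/Cr³⁺ the anode: E°cell = +1.66 − (+1.35) = +0.31 V, n = 6.
Overall: 6 Au⁺(aq) + 2 Cr³⁺(aq) + 7 H₂O(l) → 6 Au(s) + Cr₂O₇²⁻(aq) + 14 H⁺(aq)
Q = [Cr₂O₇²⁻]·[H⁺]^14 / ([Au⁺]^6·[Cr³⁺]^2); log Q = -3.666.
E = E° − (0.0592/n) log Q = +0.31 − (0.0592/6)(-3.666) = +0.346 V.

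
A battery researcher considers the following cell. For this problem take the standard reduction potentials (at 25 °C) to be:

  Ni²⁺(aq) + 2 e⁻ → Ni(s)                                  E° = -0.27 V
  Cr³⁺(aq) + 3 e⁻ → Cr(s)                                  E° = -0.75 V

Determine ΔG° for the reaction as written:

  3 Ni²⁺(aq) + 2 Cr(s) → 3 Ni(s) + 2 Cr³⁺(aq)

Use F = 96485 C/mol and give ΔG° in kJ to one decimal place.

-277.9 kJ

As written, Ni²⁺/Ni is reduced (cathode) and Cr³⁺/Cr is oxidised (anode), so E°cell = (-0.27) − (-0.75) = +0.48 V.
Balancing electrons gives n = 6.
ΔG° = −nFE° = −(6)(96485)(+0.48) = -277,877 J = -277.9 kJ.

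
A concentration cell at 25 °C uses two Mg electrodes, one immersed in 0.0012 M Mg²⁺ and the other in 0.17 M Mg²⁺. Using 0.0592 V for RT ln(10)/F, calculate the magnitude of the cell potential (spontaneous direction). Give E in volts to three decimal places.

For a concentration cell E°cell = 0. The 0.17 M side is the cathode (reduction is favoured where [Mg²⁺] is higher).
With n = 2, E = −(0.0592/2) log([Mg²⁺]ₐₙ/[Mg²⁺]꜀ₐₜ) = −(0.0592/2) log(0.0012/0.17) = −(0.0592/2)(-2.151) = +0.064 V.

+0.064 V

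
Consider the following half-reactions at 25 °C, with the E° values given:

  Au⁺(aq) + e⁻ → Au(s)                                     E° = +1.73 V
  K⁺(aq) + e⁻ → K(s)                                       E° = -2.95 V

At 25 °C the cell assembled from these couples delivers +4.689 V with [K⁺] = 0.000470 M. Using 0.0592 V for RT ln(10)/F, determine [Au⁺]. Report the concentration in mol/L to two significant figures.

Au⁺/Au is the cathode, K⁺/K the anode: E°cell = +4.68 V, n = 1.
Overall reaction: Au⁺(aq) + K(s) → Au(s) + K⁺(aq); Q = [K⁺]^1/[Au⁺]^1.
From E = E° − (0.0592/n) log Q: log Q = (E° − E)·n/0.0592 = (+4.68 − (+4.689))·1/0.0592 = -0.1520.
So 1·log[Au⁺] = 1·log(0.00047) − log Q = -3.3279 − (-0.1520) = -3.1759; [Au⁺] = 10^(-3.1759) ≈ 0.00067 M.

0.00067 M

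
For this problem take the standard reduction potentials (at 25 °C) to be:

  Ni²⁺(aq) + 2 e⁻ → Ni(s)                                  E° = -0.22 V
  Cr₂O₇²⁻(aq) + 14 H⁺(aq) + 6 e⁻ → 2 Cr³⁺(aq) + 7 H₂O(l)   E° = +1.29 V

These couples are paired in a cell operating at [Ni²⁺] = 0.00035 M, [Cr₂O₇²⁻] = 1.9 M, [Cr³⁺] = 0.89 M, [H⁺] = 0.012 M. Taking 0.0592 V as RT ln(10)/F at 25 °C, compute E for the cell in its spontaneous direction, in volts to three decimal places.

Cr₂O₇²⁻/Cr³⁺ is the cathode (higher E°), Ni²⁺/Ni the anode: E°cell = +1.29 − (-0.22) = +1.51 V, n = 6.
Overall: Cr₂O₇²⁻(aq) + 14 H⁺(aq) + 3 Ni(s) → 2 Cr³⁺(aq) + 7 H₂O(l) + 3 Ni²⁺(aq)
Q = [Cr³⁺]^2·[Ni²⁺]^3 / ([Cr₂O₇²⁻]·[H⁺]^14); log Q = 16.144.
E = E° − (0.0592/n) log Q = +1.51 − (0.0592/6)(16.144) = +1.351 V.

+1.351 V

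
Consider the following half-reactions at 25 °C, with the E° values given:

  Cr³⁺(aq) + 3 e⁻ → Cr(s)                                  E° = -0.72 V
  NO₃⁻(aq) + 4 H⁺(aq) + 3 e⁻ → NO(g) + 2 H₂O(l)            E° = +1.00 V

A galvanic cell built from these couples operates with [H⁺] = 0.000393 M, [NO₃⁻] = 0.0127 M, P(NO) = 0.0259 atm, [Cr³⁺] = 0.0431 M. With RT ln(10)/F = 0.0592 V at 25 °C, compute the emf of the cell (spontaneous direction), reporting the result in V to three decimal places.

NO₃⁻/NO is the cathode (higher E°), Cr³⁺/Cr the anode: E°cell = +1.00 − (-0.72) = +1.72 V, n = 3.
Overall: NO₃⁻(aq) + 4 H⁺(aq) + Cr(s) → NO(g) + 2 H₂O(l) + Cr³⁺(aq)
Q = P(NO)·[Cr³⁺] / ([NO₃⁻]·[H⁺]^4); log Q = 12.566.
E = E° − (0.0592/n) log Q = +1.72 − (0.0592/3)(12.566) = +1.472 V.

+1.472 V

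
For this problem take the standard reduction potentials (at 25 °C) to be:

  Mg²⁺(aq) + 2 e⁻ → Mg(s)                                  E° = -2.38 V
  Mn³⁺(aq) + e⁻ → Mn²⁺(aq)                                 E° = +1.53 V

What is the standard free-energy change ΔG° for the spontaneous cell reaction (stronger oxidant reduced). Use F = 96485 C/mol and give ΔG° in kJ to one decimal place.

-754.5 kJ

Mn³⁺/Mn²⁺ (E° = +1.53 V) is the cathode; Mg²⁺/Mg (E° = -2.38 V) is the anode, so E°cell = +3.91 V.
Balancing electrons gives n = 2 (lcm of 1 and 2).
ΔG° = −nFE° = −(2)(96485)(+3.91) = -754,513 J = -754.5 kJ.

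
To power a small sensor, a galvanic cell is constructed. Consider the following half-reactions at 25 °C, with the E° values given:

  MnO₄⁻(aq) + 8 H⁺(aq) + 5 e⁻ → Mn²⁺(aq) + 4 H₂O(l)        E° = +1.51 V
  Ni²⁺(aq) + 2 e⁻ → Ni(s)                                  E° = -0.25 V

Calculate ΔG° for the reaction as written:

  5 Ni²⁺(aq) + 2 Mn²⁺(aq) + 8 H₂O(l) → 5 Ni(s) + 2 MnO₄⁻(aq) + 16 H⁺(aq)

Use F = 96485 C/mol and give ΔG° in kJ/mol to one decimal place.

+1698.1 kJ/mol

As written, Ni²⁺/Ni is reduced (cathode) and MnO₄⁻/Mn²⁺ is oxidised (anode), so E°cell = (-0.25) − (+1.51) = -1.76 V.
Balancing electrons gives n = 10.
ΔG° = −nFE° = −(10)(96485)(-1.76) = 1,698,136 J = +1698.1 kJ/mol.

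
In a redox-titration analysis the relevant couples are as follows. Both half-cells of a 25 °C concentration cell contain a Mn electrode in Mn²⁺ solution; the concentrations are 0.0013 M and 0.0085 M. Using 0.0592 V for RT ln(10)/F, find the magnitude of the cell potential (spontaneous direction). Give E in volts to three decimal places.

+0.024 V

For a concentration cell E°cell = 0. The 0.0085 M side is the cathode (reduction is favoured where [Mn²⁺] is higher).
With n = 2, E = −(0.0592/2) log([Mn²⁺]ₐₙ/[Mn²⁺]꜀ₐₜ) = −(0.0592/2) log(0.0013/0.0085) = −(0.0592/2)(-0.815) = +0.024 V.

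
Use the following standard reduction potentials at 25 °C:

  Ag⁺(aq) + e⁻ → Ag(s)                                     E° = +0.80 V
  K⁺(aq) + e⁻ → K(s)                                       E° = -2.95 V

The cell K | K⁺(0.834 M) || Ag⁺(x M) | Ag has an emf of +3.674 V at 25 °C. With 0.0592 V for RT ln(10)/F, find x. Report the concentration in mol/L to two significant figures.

Ag⁺/Ag is the cathode, K⁺/K the anode: E°cell = +3.75 V, n = 1.
Overall reaction: Ag⁺(aq) + K(s) → Ag(s) + K⁺(aq); Q = [K⁺]^1/[Ag⁺]^1.
From E = E° − (0.0592/n) log Q: log Q = (E° − E)·n/0.0592 = (+3.75 − (+3.674))·1/0.0592 = 1.2838.
So 1·log[Ag⁺] = 1·log(0.834) − log Q = -0.0788 − (1.2838) = -1.3626; [Ag⁺] = 10^(-1.3626) ≈ 0.043 M.

0.043 M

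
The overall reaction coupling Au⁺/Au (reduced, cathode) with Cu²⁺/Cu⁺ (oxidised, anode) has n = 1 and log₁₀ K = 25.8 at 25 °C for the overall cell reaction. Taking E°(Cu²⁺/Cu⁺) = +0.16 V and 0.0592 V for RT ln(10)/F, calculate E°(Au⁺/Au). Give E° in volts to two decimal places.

E°cell = (0.0592/n)·log K = (0.0592/1)(25.8) = +1.527 V.
Since Au⁺/Au is the cathode and Cu²⁺/Cu⁺ the anode, E°cell = E°(Au⁺/Au) − E°(Cu²⁺/Cu⁺).
So E°(Au⁺/Au) = E°cell + E°(Cu²⁺/Cu⁺) = +1.527 + (+0.16) = +1.69 V.

+1.69 V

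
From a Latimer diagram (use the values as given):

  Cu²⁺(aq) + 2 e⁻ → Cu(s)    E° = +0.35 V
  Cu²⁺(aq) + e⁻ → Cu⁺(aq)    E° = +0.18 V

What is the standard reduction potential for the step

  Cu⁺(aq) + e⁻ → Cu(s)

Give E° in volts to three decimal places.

Sequential free energies add, so n₃E°₃ = n₁E°₁ + n₂E°₂.
With n₃ = 2, and the known step contributing 1×(+0.18) V, the unknown satisfies 1·E° = 2×(+0.35) − 1×(+0.18) = +0.520.
E° = +0.520 / 1 = +0.520 V.

+0.520 V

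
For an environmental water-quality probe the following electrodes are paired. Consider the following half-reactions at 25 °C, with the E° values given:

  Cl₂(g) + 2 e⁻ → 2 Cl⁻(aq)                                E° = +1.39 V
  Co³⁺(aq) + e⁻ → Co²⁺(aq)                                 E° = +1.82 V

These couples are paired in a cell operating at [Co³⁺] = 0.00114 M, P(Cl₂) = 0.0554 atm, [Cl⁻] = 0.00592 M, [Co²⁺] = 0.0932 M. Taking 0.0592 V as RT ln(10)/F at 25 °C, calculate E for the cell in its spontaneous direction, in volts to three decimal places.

Co³⁺/Co²⁺ is the cathode (higher E°), Cl₂/Cl⁻ the anode: E°cell = +1.82 − (+1.39) = +0.43 V, n = 2.
Overall: 2 Co³⁺(aq) + 2 Cl⁻(aq) → 2 Co²⁺(aq) + Cl₂(g)
Q = [Co²⁺]^2·P(Cl₂) / ([Co³⁺]^2·[Cl⁻]^2); log Q = 7.024.
E = E° − (0.0592/n) log Q = +0.43 − (0.0592/2)(7.024) = +0.222 V.

+0.222 V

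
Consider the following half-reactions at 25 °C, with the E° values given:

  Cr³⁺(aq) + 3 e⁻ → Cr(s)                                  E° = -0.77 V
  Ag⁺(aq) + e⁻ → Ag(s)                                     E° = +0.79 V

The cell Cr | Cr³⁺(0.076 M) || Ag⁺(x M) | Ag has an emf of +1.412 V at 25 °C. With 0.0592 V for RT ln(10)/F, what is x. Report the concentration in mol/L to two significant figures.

0.0013 M

Ag⁺/Ag is the cathode, Cr³⁺/Cr the anode: E°cell = +1.56 V, n = 3.
Overall reaction: 3 Ag⁺(aq) + Cr(s) → 3 Ag(s) + Cr³⁺(aq); Q = [Cr³⁺]^1/[Ag⁺]^3.
From E = E° − (0.0592/n) log Q: log Q = (E° − E)·n/0.0592 = (+1.56 − (+1.412))·3/0.0592 = 7.5000.
So 3·log[Ag⁺] = 1·log(0.076) − log Q = -1.1192 − (7.5000) = -8.6192; log[Ag⁺] = -8.6192 / 3 = -2.8731; [Ag⁺] = 10^(-2.8731) ≈ 0.0013 M.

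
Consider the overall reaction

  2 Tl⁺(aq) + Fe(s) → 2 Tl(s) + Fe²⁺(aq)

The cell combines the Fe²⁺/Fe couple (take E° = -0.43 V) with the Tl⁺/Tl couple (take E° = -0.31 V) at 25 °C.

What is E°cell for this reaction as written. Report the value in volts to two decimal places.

+0.12 V

The Tl⁺/Tl couple has the higher reduction potential, so it is the cathode; Fe²⁺/Fe is oxidised at the anode.
E°cell = E°(cathode) − E°(anode) = (-0.31) − (-0.43) = +0.12 V.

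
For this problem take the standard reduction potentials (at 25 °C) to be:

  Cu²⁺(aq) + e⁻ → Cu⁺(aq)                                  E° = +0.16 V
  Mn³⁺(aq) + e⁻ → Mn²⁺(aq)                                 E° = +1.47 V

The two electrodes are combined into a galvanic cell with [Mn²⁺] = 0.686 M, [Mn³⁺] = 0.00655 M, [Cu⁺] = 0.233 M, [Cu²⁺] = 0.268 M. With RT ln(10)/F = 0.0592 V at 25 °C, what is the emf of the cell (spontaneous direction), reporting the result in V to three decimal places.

Mn³⁺/Mn²⁺ is the cathode (higher E°), Cu²⁺/Cu⁺ the anode: E°cell = +1.47 − (+0.16) = +1.31 V, n = 1.
Overall: Mn³⁺(aq) + Cu⁺(aq) → Mn²⁺(aq) + Cu²⁺(aq)
Q = [Mn²⁺]·[Cu²⁺] / ([Mn³⁺]·[Cu⁺]); log Q = 2.081.
E = E° − (0.0592/n) log Q = +1.31 − (0.0592/1)(2.081) = +1.187 V.

+1.187 V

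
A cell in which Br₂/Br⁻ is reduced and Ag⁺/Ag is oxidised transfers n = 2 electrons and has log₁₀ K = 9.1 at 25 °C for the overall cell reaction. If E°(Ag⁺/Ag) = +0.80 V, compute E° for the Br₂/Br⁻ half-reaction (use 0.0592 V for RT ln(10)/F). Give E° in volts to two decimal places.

E°cell = (0.0592/n)·log K = (0.0592/2)(9.1) = +0.269 V.
Since Br₂/Br⁻ is the cathode and Ag⁺/Ag the anode, E°cell = E°(Br₂/Br⁻) − E°(Ag⁺/Ag).
So E°(Br₂/Br⁻) = E°cell + E°(Ag⁺/Ag) = +0.269 + (+0.80) = +1.07 V.

+1.07 V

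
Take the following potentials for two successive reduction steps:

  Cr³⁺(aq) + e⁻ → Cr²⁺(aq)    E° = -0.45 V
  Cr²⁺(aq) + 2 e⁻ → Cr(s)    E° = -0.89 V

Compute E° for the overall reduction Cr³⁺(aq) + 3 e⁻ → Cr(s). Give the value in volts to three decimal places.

-0.743 V

Adding the free-energy changes (−nFE°) of the two steps gives −n₃FE°₃ = −n₁FE°₁ − n₂FE°₂.
E°₃ = (1×-0.45 + 2×-0.89) / 3 = (-2.230) / 3 = -0.743 V.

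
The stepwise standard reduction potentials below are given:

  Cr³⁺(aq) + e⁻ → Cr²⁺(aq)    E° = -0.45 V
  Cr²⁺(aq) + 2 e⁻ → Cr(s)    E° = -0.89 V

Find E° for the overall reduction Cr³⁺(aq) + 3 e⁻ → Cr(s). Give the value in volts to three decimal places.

-0.743 V

Since ΔG° = −nFE° is additive over sequential reductions, n₃E°₃ = n₁E°₁ + n₂E°₂.
E°₃ = (1×-0.45 + 2×-0.89) / 3 = (-2.230) / 3 = -0.743 V.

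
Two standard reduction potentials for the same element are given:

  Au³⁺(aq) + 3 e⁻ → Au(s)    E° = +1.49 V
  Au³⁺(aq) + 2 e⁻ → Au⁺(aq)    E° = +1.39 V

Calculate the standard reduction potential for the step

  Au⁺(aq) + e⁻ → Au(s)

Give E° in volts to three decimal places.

+1.690 V

Sequential free energies add, so n₃E°₃ = n₁E°₁ + n₂E°₂.
With n₃ = 3, and the known step contributing 2×(+1.39) V, the unknown satisfies 1·E° = 3×(+1.49) − 2×(+1.39) = +1.690.
E° = +1.690 / 1 = +1.690 V.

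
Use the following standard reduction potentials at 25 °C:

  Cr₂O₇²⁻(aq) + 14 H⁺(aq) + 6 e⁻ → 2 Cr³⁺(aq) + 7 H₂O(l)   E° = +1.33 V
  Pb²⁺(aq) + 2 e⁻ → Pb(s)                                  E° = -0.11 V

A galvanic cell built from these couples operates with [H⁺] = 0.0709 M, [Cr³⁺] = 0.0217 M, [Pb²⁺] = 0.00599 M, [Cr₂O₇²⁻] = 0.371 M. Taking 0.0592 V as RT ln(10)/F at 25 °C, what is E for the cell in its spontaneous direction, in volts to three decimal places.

Cr₂O₇²⁻/Cr³⁺ is the cathode (higher E°), Pb²⁺/Pb the anode: E°cell = +1.33 − (-0.11) = +1.44 V, n = 6.
Overall: Cr₂O₇²⁻(aq) + 14 H⁺(aq) + 3 Pb(s) → 2 Cr³⁺(aq) + 7 H₂O(l) + 3 Pb²⁺(aq)
Q = [Cr³⁺]^2·[Pb²⁺]^3 / ([Cr₂O₇²⁻]·[H⁺]^14); log Q = 6.527.
E = E° − (0.0592/n) log Q = +1.44 − (0.0592/6)(6.527) = +1.376 V.

+1.376 V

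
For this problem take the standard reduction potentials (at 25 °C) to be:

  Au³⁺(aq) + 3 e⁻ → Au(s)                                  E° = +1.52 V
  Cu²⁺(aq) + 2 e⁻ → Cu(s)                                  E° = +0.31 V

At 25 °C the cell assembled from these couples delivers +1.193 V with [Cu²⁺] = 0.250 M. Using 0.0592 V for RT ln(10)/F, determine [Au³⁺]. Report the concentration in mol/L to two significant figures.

0.017 M

Au³⁺/Au is the cathode, Cu²⁺/Cu the anode: E°cell = +1.21 V, n = 6.
Overall reaction: 2 Au³⁺(aq) + 3 Cu(s) → 2 Au(s) + 3 Cu²⁺(aq); Q = [Cu²⁺]^3/[Au³⁺]^2.
From E = E° − (0.0592/n) log Q: log Q = (E° − E)·n/0.0592 = (+1.21 − (+1.193))·6/0.0592 = 1.7230.
So 2·log[Au³⁺] = 3·log(0.25) − log Q = -1.8062 − (1.7230) = -3.5292; log[Au³⁺] = -3.5292 / 2 = -1.7646; [Au³⁺] = 10^(-1.7646) ≈ 0.017 M.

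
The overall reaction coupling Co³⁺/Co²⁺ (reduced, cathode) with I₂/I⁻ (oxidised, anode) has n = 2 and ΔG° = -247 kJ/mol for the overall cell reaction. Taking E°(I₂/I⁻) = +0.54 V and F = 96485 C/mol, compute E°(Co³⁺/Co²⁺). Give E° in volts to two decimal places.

+1.82 V

E°cell = −ΔG°/(nF) = −(-247×10³)/((2)(96485)) = +1.280 V.
Since Co³⁺/Co²⁺ is the cathode and I₂/I⁻ the anode, E°cell = E°(Co³⁺/Co²⁺) − E°(I₂/I⁻).
So E°(Co³⁺/Co²⁺) = E°cell + E°(I₂/I⁻) = +1.280 + (+0.54) = +1.82 V.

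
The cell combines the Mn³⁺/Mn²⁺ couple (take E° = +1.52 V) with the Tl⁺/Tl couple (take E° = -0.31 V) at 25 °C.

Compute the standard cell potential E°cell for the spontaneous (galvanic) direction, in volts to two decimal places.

+1.83 V

The Mn³⁺/Mn²⁺ couple has the higher reduction potential, so it is the cathode; Tl⁺/Tl is oxidised at the anode.
E°cell = E°(cathode) − E°(anode) = (+1.52) − (-0.31) = +1.83 V.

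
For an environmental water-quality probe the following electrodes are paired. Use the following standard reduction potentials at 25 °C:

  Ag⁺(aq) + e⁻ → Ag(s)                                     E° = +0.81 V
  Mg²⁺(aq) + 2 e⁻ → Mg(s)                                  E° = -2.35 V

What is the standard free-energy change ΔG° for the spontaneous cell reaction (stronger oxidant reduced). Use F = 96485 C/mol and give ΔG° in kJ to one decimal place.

Ag⁺/Ag (E° = +0.81 V) is the cathode; Mg²⁺/Mg (E° = -2.35 V) is the anode, so E°cell = +3.16 V.
Balancing electrons gives n = 2 (lcm of 1 and 2).
ΔG° = −nFE° = −(2)(96485)(+3.16) = -609,785 J = -609.8 kJ.

-609.8 kJ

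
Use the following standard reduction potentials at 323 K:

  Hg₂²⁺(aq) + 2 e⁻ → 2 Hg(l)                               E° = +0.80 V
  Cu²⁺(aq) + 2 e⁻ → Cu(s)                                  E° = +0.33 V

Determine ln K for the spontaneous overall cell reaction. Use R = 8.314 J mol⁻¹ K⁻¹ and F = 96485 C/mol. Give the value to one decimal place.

33.8

Cathode: Hg₂²⁺/Hg; anode: Cu²⁺/Cu. E°cell = (+0.80) − (+0.33) = +0.47 V, with n = 2.
ΔG° = −nFE° = −RT ln K, so ln K = nFE°/(RT) = (2)(96485)(+0.47) / ((8.314)(323)) = 33.773.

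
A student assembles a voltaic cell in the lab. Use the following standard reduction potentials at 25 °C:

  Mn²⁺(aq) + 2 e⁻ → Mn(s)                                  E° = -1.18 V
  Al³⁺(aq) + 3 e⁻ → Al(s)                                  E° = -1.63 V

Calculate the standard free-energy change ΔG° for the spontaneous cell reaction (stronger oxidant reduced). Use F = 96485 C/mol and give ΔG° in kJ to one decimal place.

-260.5 kJ

Mn²⁺/Mn (E° = -1.18 V) is the cathode; Al³⁺/Al (E° = -1.63 V) is the anode, so E°cell = +0.45 V.
Balancing electrons gives n = 6 (lcm of 2 and 3).
ΔG° = −nFE° = −(6)(96485)(+0.45) = -260,510 J = -260.5 kJ.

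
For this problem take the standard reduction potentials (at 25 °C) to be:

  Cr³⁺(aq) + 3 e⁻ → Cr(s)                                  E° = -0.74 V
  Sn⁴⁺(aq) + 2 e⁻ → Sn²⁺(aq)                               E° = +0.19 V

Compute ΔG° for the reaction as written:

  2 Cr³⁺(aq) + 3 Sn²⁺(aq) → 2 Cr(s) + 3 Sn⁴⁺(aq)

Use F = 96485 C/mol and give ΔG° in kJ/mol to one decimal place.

+538.4 kJ/mol

As written, Cr³⁺/Cr is reduced (cathode) and Sn⁴⁺/Sn²⁺ is oxidised (anode), so E°cell = (-0.74) − (+0.19) = -0.93 V.
Balancing electrons gives n = 6.
ΔG° = −nFE° = −(6)(96485)(-0.93) = 538,386 J = +538.4 kJ/mol.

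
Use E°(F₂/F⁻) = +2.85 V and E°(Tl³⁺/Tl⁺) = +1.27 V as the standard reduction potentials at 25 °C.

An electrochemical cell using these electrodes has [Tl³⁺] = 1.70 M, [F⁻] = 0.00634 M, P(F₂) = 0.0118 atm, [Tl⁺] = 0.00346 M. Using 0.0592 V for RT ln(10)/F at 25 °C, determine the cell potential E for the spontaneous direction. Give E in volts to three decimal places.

+1.573 V

F₂/F⁻ is the cathode (higher E°), Tl³⁺/Tl⁺ the anode: E°cell = +2.85 − (+1.27) = +1.58 V, n = 2.
Overall: F₂(g) + Tl⁺(aq) → 2 F⁻(aq) + Tl³⁺(aq)
Q = [F⁻]^2·[Tl³⁺] / (P(F₂)·[Tl⁺]); log Q = 0.224.
E = E° − (0.0592/n) log Q = +1.58 − (0.0592/2)(0.224) = +1.573 V.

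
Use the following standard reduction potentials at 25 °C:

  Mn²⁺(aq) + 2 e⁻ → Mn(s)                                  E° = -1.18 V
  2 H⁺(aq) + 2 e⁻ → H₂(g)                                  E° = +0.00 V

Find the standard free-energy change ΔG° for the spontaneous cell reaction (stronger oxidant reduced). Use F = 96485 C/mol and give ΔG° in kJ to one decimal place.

H⁺/H₂ (E° = +0.00 V) is the cathode; Mn²⁺/Mn (E° = -1.18 V) is the anode, so E°cell = +1.18 V.
Balancing electrons gives n = 2 (lcm of 2 and 2).
ΔG° = −nFE° = −(2)(96485)(+1.18) = -227,705 J = -227.7 kJ.

-227.7 kJ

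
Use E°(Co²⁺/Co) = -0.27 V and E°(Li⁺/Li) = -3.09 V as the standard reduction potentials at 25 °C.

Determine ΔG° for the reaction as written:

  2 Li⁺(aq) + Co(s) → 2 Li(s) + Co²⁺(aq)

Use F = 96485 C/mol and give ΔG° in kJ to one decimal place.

+544.2 kJ

As written, Li⁺/Li is reduced (cathode) and Co²⁺/Co is oxidised (anode), so E°cell = (-3.09) − (-0.27) = -2.82 V.
Balancing electrons gives n = 2.
ΔG° = −nFE° = −(2)(96485)(-2.82) = 544,175 J = +544.2 kJ.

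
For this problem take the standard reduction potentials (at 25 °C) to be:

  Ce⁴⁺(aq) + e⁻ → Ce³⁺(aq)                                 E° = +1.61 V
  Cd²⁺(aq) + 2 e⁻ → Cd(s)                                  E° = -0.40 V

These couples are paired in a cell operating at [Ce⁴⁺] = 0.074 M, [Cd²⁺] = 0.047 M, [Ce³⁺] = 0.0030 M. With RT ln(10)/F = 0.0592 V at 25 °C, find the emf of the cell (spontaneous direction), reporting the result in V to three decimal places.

+2.132 V

Ce⁴⁺/Ce³⁺ is the cathode (higher E°), Cd²⁺/Cd the anode: E°cell = +1.61 − (-0.40) = +2.01 V, n = 2.
Overall: 2 Ce⁴⁺(aq) + Cd(s) → 2 Ce³⁺(aq) + Cd²⁺(aq)
Q = [Ce³⁺]^2·[Cd²⁺] / ([Ce⁴⁺]^2); log Q = -4.112.
E = E° − (0.0592/n) log Q = +2.01 − (0.0592/2)(-4.112) = +2.132 V.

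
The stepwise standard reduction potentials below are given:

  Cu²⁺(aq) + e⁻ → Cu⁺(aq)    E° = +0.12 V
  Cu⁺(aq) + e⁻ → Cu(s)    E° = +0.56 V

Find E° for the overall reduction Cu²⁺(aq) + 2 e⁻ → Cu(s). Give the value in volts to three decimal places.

Standard free energies of sequential steps add: ΔG°₃ = ΔG°₁ + ΔG°₂, so n₃E°₃ = n₁E°₁ + n₂E°₂.
E°₃ = (1×+0.12 + 1×+0.56) / 2 = (+0.680) / 2 = +0.340 V.

+0.340 V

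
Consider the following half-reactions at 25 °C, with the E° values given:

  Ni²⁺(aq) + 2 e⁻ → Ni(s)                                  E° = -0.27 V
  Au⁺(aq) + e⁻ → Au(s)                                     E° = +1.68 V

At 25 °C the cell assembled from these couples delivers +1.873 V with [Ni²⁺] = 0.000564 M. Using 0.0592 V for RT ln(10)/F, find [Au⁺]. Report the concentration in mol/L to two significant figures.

Au⁺/Au is the cathode, Ni²⁺/Ni the anode: E°cell = +1.95 V, n = 2.
Overall reaction: 2 Au⁺(aq) + Ni(s) → 2 Au(s) + Ni²⁺(aq); Q = [Ni²⁺]^1/[Au⁺]^2.
From E = E° − (0.0592/n) log Q: log Q = (E° − E)·n/0.0592 = (+1.95 − (+1.873))·2/0.0592 = 2.6014.
So 2·log[Au⁺] = 1·log(0.000564) − log Q = -3.2487 − (2.6014) = -5.8501; log[Au⁺] = -5.8501 / 2 = -2.9251; [Au⁺] = 10^(-2.9251) ≈ 0.0012 M.

0.0012 M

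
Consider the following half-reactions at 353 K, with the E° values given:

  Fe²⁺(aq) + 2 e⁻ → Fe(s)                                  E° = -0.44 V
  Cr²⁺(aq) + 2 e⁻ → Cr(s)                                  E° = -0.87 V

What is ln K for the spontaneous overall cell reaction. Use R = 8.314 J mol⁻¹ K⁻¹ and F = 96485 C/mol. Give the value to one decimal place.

Cathode: Fe²⁺/Fe; anode: Cr²⁺/Cr. E°cell = (-0.44) − (-0.87) = +0.43 V, with n = 2.
ΔG° = −nFE° = −RT ln K, so ln K = nFE°/(RT) = (2)(96485)(+0.43) / ((8.314)(353)) = 28.273.

28.3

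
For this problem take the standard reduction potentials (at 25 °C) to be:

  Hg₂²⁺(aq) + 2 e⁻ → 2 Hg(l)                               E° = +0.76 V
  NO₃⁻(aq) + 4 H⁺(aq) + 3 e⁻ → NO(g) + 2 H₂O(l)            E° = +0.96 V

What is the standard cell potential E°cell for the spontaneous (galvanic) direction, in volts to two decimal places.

+0.20 V

The NO₃⁻/NO couple has the higher reduction potential, so it is the cathode; Hg₂²⁺/Hg is oxidised at the anode.
E°cell = E°(cathode) − E°(anode) = (+0.96) − (+0.76) = +0.20 V.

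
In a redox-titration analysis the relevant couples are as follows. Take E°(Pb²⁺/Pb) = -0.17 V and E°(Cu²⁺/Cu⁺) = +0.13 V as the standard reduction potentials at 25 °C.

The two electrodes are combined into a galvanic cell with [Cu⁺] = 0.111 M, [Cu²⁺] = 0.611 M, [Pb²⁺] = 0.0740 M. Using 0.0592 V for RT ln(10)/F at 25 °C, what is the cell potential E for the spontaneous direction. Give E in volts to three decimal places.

+0.377 V

Cu²⁺/Cu⁺ is the cathode (higher E°), Pb²⁺/Pb the anode: E°cell = +0.13 − (-0.17) = +0.30 V, n = 2.
Overall: 2 Cu²⁺(aq) + Pb(s) → 2 Cu⁺(aq) + Pb²⁺(aq)
Q = [Cu⁺]^2·[Pb²⁺] / ([Cu²⁺]^2); log Q = -2.612.
E = E° − (0.0592/n) log Q = +0.30 − (0.0592/2)(-2.612) = +0.377 V.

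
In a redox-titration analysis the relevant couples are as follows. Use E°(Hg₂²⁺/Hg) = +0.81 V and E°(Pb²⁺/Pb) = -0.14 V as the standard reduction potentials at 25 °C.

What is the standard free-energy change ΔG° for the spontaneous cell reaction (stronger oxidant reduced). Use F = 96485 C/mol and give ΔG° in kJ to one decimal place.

-183.3 kJ

Hg₂²⁺/Hg (E° = +0.81 V) is the cathode; Pb²⁺/Pb (E° = -0.14 V) is the anode, so E°cell = +0.95 V.
Balancing electrons gives n = 2 (lcm of 2 and 2).
ΔG° = −nFE° = −(2)(96485)(+0.95) = -183,322 J = -183.3 kJ.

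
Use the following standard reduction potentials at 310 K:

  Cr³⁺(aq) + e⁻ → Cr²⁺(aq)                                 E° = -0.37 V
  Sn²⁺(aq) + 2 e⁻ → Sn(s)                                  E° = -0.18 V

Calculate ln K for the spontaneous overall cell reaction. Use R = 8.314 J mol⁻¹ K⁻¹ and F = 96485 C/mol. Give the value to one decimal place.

Cathode: Sn²⁺/Sn; anode: Cr³⁺/Cr²⁺. E°cell = (-0.18) − (-0.37) = +0.19 V, with n = 2.
ΔG° = −nFE° = −RT ln K, so ln K = nFE°/(RT) = (2)(96485)(+0.19) / ((8.314)(310)) = 14.226.

14.2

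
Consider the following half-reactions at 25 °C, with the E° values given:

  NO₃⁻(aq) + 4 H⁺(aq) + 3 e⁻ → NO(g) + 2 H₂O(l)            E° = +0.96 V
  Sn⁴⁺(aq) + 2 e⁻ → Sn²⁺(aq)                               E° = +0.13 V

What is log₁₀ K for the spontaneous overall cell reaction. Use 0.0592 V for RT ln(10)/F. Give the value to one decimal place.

Cathode: NO₃⁻/NO; anode: Sn⁴⁺/Sn²⁺. E°cell = +0.83 V, n = 6.
log K = nE°cell / 0.0592 = (6)(+0.83) / 0.0592 = 84.1.

84.1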